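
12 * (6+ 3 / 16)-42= 129 / 4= 32.25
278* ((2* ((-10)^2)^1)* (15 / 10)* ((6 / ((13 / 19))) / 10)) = 73135.38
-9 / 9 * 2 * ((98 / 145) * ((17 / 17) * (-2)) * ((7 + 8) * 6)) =243.31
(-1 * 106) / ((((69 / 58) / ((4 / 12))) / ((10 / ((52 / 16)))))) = -245920 / 2691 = -91.39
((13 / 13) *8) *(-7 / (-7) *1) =8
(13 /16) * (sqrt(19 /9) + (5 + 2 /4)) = 13 * sqrt(19) /48 + 143 /32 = 5.65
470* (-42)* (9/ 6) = -29610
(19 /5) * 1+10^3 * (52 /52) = 5019 /5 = 1003.80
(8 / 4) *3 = 6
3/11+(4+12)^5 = 11534339/11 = 1048576.27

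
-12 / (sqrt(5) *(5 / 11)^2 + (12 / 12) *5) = -43923 / 18145 + 363 *sqrt(5) / 3629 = -2.20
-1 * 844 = -844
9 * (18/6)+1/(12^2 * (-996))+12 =5593535/143424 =39.00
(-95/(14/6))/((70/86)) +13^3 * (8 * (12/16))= 643467/49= 13131.98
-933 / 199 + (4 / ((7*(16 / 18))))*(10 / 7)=-36762 / 9751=-3.77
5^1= 5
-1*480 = -480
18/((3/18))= 108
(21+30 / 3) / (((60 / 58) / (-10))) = -899 / 3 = -299.67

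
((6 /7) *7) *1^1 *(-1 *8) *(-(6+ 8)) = 672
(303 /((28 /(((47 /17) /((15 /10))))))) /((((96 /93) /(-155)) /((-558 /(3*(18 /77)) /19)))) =125418.98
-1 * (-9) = 9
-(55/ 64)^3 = -166375/ 262144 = -0.63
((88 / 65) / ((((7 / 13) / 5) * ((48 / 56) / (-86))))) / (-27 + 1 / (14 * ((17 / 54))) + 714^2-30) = -56287 / 22747113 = -0.00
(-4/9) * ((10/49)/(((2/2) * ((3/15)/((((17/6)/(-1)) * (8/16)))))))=850/1323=0.64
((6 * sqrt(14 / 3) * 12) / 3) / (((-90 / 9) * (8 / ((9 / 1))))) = -5.83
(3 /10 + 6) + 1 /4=131 /20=6.55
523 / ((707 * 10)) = 523 / 7070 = 0.07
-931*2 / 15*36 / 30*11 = -40964 / 25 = -1638.56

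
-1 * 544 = -544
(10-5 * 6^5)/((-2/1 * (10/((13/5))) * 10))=50531/100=505.31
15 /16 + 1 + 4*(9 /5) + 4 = 1051 /80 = 13.14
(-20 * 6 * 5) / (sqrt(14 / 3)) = -300 * sqrt(42) / 7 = -277.75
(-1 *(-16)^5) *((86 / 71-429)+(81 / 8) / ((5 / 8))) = -153211633664 / 355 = -431582066.66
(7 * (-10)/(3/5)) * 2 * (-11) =7700/3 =2566.67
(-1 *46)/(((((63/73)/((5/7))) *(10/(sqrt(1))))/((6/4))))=-1679/294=-5.71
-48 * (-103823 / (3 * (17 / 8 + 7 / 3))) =39868032 / 107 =372598.43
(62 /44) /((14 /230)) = 3565 /154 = 23.15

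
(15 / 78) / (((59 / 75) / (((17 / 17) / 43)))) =375 / 65962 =0.01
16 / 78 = 8 / 39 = 0.21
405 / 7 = 57.86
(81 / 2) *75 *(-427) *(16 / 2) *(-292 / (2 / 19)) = 28783301400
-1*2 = -2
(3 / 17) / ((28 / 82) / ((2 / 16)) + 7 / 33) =4059 / 67711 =0.06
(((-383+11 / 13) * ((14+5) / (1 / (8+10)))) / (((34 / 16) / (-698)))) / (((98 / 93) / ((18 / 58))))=3970530762624 / 314041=12643351.55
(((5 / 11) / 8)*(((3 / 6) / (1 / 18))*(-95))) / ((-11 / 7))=29925 / 968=30.91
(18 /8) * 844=1899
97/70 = 1.39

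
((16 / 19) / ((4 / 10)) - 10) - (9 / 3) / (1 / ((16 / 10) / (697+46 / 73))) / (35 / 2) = -1336900326 / 169332275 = -7.90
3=3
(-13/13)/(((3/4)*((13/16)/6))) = -128/13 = -9.85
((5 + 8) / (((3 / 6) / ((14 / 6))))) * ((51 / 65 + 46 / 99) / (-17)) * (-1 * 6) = 225092 / 8415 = 26.75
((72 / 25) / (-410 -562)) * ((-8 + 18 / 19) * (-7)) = -1876 / 12825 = -0.15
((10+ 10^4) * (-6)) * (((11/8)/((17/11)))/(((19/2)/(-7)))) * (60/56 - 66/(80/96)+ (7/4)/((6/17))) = -7444460023/2584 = -2880982.98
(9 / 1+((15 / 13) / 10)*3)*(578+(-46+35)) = 137781 / 26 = 5299.27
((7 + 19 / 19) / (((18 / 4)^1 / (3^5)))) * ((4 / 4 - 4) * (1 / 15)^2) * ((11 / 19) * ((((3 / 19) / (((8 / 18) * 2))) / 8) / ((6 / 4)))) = -891 / 18050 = -0.05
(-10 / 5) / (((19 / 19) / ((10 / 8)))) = -5 / 2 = -2.50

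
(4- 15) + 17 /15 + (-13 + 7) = -238 /15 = -15.87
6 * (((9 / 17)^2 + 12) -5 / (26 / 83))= -82983 / 3757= -22.09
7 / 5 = 1.40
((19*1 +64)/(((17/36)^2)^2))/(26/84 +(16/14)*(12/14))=40985989632/31654459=1294.79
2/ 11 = 0.18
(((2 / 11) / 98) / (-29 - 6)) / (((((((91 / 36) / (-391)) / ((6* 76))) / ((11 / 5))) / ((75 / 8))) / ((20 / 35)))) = 9627984 / 218491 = 44.07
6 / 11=0.55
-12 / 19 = -0.63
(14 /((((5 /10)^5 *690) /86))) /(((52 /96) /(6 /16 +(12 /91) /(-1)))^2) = 11.25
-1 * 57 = -57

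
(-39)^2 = 1521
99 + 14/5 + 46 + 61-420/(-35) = 1104/5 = 220.80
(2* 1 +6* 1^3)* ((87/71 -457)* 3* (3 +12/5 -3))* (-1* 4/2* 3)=157515.72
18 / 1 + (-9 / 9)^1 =17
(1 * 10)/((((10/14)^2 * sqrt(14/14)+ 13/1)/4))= 980/331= 2.96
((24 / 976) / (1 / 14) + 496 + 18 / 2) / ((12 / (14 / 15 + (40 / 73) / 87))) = 76648849 / 1937055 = 39.57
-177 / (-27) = 6.56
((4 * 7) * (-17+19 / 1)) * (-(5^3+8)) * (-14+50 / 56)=97622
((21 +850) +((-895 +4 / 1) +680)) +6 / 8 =2643 / 4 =660.75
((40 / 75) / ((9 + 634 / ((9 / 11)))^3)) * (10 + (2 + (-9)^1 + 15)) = 34992 / 1755743456875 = 0.00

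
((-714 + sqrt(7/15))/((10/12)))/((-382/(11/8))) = 11781/3820 -11*sqrt(105)/38200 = 3.08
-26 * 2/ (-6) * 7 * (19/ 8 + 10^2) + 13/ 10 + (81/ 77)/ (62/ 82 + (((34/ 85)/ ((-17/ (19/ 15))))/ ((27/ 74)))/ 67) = 683066009833681/ 109933566820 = 6213.44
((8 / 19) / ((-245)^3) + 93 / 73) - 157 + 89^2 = 7765.27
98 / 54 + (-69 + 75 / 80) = -28619 / 432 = -66.25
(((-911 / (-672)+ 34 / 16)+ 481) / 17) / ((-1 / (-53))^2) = 914528939 / 11424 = 80053.30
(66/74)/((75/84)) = 924/925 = 1.00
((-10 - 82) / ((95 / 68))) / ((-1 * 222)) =3128 / 10545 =0.30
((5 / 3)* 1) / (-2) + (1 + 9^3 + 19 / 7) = 30739 / 42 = 731.88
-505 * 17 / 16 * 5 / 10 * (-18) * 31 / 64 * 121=289821015 / 1024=283028.33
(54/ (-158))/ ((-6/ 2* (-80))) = -9/ 6320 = -0.00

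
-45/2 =-22.50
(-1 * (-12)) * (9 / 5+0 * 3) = 108 / 5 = 21.60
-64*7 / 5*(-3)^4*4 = -145152 / 5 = -29030.40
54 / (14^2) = 27 / 98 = 0.28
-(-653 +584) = 69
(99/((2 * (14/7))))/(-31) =-99/124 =-0.80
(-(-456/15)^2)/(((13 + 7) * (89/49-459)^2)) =-3467044/15682800125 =-0.00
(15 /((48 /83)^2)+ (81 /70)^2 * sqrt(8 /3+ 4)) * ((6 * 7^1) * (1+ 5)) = 39366 * sqrt(15) /175+ 723345 /64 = 12173.49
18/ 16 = 9/ 8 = 1.12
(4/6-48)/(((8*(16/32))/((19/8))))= -1349/48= -28.10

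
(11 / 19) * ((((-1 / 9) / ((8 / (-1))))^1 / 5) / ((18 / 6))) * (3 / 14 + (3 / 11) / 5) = 23 / 159600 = 0.00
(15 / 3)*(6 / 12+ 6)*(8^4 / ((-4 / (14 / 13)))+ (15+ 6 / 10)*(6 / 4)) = -70159 / 2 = -35079.50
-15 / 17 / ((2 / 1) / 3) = -45 / 34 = -1.32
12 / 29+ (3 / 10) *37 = 3339 / 290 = 11.51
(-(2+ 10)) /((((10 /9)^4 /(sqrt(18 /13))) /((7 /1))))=-413343 * sqrt(26) /32500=-64.85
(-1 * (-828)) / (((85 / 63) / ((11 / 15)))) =191268 / 425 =450.04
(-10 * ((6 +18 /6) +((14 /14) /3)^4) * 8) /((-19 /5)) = 292000 /1539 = 189.73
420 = 420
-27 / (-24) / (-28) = -9 / 224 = -0.04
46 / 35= 1.31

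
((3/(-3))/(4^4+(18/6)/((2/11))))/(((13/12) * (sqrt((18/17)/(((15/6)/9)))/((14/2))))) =-28 * sqrt(85)/21255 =-0.01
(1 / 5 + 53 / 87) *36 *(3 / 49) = 12672 / 7105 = 1.78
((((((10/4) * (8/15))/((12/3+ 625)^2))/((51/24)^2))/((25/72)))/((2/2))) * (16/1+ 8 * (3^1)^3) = 1425408/2858506225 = 0.00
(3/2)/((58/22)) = 33/58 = 0.57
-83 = -83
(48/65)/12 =0.06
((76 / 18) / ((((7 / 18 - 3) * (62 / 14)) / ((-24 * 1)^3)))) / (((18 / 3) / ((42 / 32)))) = 1608768 / 1457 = 1104.16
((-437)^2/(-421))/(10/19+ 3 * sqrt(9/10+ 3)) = 362841100/52924331 - 206819427 * sqrt(390)/52924331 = -70.32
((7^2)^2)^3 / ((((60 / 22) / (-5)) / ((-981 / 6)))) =16595703353999 / 4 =4148925838499.75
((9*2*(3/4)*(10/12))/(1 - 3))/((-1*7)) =45/56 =0.80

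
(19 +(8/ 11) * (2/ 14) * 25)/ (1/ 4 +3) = 6652/ 1001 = 6.65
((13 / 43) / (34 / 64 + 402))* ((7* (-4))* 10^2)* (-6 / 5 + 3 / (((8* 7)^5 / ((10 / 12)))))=429570783655 / 170223754624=2.52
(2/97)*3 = 6/97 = 0.06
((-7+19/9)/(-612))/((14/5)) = 55/19278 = 0.00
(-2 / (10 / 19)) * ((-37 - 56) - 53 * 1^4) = 554.80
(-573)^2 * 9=2954961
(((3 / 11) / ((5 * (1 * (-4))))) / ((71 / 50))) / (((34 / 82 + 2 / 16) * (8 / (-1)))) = 205 / 92158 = 0.00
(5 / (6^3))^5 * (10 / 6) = 15625 / 1410554953728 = 0.00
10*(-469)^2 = 2199610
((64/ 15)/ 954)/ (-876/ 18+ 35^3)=32/ 306422415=0.00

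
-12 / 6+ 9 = 7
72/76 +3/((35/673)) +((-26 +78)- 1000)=-591429/665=-889.37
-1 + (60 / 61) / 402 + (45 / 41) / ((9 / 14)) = 118933 / 167567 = 0.71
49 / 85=0.58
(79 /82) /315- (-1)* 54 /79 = 0.69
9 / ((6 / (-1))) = -1.50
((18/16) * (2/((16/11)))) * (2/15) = 33/160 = 0.21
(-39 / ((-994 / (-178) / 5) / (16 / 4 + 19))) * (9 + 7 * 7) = -23151570 / 497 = -46582.64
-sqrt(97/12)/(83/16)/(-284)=2 * sqrt(291)/17679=0.00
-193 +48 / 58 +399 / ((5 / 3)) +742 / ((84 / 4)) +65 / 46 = 1680319 / 20010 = 83.97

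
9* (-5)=-45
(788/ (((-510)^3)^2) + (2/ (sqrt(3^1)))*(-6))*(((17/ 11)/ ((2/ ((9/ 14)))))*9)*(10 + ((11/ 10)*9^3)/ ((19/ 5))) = 1654603/ 37390514238000000 - 11565423*sqrt(3)/ 2926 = -6846.17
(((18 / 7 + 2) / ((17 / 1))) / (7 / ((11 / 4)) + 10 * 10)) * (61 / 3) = 2684 / 50337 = 0.05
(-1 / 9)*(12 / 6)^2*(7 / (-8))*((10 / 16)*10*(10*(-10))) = -4375 / 18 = -243.06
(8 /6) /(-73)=-4 /219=-0.02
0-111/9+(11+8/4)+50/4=79/6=13.17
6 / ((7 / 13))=78 / 7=11.14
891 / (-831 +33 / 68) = -6732 / 6275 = -1.07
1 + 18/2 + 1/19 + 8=343/19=18.05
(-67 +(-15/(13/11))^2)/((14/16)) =127216/1183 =107.54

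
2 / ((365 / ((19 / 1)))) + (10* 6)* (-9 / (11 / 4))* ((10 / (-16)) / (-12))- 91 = -812019 / 8030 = -101.12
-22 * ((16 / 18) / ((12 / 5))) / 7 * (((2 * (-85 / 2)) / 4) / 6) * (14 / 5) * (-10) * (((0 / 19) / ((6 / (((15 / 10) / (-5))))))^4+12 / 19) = -37400 / 513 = -72.90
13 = 13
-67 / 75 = -0.89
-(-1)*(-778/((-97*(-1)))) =-778/97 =-8.02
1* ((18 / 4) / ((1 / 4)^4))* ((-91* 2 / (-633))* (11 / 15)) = 256256 / 1055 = 242.90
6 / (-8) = -3 / 4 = -0.75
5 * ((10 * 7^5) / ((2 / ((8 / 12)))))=840350 / 3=280116.67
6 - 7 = -1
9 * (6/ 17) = 54/ 17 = 3.18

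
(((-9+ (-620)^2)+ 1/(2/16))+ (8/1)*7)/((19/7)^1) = 2691185/19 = 141641.32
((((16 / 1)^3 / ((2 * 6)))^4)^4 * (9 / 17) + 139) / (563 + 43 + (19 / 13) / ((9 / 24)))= 18999521285301737936647902825311679255674051083399 / 644683636926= 29471077280471751224861340000000000000.00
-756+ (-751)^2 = 563245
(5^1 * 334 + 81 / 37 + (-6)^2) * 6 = 379218 / 37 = 10249.14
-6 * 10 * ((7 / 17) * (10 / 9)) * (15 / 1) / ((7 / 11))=-11000 / 17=-647.06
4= 4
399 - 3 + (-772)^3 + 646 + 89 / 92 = -42329071663 / 92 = -460098605.03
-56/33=-1.70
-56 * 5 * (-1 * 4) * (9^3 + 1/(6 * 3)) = 7348880/9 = 816542.22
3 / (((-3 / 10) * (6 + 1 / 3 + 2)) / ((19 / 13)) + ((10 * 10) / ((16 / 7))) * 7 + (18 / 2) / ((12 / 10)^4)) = 8208 / 845095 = 0.01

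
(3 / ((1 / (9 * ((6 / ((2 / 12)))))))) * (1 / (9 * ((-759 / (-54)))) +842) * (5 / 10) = 103531608 / 253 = 409215.84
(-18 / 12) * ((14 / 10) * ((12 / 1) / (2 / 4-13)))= 252 / 125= 2.02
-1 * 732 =-732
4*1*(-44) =-176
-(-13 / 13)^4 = -1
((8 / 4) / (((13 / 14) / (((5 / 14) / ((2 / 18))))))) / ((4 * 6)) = 15 / 52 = 0.29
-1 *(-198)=198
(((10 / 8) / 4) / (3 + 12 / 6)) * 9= 9 / 16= 0.56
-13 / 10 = -1.30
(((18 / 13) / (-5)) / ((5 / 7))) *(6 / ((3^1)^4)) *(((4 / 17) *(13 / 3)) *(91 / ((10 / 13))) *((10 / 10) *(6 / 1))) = -132496 / 6375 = -20.78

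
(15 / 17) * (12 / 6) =30 / 17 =1.76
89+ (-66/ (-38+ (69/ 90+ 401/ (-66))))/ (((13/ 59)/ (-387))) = -13354636/ 5161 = -2587.61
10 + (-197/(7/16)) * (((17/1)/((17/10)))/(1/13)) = -58527.14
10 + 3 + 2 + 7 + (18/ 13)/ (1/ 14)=538/ 13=41.38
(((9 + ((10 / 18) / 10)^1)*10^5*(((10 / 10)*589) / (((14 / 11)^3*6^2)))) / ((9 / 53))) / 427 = 21164443128125 / 213540138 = 99112.25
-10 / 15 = -2 / 3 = -0.67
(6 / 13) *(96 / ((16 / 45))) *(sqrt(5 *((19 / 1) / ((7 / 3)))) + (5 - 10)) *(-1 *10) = 81000 / 13 - 16200 *sqrt(1995) / 91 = -1720.66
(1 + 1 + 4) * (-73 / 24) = -73 / 4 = -18.25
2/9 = 0.22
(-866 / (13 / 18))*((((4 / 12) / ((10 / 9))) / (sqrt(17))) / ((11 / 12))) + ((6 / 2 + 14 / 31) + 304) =9531 / 31 - 280584*sqrt(17) / 12155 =212.27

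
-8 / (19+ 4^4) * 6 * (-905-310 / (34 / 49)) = 220608 / 935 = 235.94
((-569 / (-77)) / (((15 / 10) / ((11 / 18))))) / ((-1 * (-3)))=569 / 567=1.00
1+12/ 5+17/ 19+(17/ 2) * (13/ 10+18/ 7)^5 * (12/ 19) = 74613248387901/ 15966650000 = 4673.07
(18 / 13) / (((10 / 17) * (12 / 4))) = 51 / 65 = 0.78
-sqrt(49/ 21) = -sqrt(21)/ 3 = -1.53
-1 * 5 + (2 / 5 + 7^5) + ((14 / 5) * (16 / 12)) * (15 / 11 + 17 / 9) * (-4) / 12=14967332 / 891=16798.35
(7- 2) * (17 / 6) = 85 / 6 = 14.17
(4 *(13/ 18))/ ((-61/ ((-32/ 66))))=416/ 18117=0.02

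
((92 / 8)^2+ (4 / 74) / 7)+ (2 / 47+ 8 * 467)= 188355277 / 48692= 3868.30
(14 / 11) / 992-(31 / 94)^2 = -1295341 / 12052304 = -0.11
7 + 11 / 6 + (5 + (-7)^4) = 14489 / 6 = 2414.83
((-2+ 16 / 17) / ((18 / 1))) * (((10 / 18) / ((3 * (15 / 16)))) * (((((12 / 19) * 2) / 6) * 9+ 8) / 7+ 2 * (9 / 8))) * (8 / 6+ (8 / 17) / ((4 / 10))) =-997888 / 9340191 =-0.11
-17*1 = -17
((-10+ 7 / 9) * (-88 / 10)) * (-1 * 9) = -3652 / 5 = -730.40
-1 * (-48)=48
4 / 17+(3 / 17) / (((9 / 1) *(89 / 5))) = 1073 / 4539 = 0.24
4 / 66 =2 / 33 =0.06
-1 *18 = -18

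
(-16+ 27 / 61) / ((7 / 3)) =-2847 / 427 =-6.67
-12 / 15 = -4 / 5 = -0.80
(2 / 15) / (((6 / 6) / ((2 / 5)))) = 4 / 75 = 0.05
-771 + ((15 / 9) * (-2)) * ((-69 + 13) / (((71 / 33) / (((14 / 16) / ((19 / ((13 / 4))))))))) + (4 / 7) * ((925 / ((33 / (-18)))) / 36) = -477414713 / 623238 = -766.02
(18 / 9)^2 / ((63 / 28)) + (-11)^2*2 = 2194 / 9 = 243.78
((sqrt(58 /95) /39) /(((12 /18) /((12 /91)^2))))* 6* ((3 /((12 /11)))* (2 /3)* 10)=1584* sqrt(5510) /2045407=0.06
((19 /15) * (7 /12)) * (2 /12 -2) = -1463 /1080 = -1.35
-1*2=-2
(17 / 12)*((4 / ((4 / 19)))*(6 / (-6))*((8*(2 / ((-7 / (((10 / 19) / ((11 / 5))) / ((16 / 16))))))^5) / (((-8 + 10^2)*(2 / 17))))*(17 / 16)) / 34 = 22578125000 / 24339806450583393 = 0.00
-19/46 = -0.41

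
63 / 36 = 1.75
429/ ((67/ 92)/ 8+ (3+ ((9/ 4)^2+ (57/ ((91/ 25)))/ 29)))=833248416/ 16885439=49.35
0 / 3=0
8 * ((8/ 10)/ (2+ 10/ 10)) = 32/ 15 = 2.13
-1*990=-990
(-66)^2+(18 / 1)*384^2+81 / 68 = 180782433 / 68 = 2658565.19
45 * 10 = 450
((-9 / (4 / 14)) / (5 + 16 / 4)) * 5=-35 / 2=-17.50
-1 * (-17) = 17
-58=-58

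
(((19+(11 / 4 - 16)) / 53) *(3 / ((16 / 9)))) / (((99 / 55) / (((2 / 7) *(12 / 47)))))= 1035 / 139496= 0.01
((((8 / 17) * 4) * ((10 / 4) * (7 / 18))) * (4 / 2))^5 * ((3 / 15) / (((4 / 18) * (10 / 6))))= 1101463552000 / 3105227259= 354.71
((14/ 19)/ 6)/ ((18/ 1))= 7/ 1026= 0.01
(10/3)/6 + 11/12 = 53/36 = 1.47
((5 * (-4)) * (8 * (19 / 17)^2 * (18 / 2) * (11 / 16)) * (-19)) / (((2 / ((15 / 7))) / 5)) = 254640375 / 2023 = 125872.65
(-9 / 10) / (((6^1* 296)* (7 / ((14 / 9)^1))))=-1 / 8880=-0.00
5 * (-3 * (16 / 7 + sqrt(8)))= -30 * sqrt(2) - 240 / 7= -76.71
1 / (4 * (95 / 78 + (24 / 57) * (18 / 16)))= 741 / 5014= 0.15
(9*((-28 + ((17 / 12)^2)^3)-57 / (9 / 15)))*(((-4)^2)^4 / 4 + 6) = -2812019704285 / 165888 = -16951314.77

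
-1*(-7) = 7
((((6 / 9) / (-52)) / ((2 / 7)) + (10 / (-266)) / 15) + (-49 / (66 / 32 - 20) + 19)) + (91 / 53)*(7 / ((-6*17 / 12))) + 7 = 20901406709 / 766451868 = 27.27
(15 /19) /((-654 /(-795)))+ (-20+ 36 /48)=-151517 /8284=-18.29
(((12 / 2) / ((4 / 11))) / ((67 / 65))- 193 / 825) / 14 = 249109 / 221100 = 1.13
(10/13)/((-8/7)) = -35/52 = -0.67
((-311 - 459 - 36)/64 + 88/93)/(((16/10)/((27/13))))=-1559835/103168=-15.12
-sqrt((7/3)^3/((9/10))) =-7 * sqrt(210)/27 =-3.76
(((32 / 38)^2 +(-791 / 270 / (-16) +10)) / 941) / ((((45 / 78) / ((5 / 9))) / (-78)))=-2870747399 / 3301893720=-0.87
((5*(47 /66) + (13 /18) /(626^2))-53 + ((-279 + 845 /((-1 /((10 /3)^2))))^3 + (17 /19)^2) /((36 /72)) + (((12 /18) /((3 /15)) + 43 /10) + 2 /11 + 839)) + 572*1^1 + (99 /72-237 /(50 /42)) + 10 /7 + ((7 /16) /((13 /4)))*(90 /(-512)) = -1194049675722038663862186549623 /660689565817881600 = -1807277937322.80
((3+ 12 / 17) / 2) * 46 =1449 / 17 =85.24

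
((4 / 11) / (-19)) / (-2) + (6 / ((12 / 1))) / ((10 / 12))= 637 / 1045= 0.61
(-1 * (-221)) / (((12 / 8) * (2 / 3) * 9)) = 221 / 9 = 24.56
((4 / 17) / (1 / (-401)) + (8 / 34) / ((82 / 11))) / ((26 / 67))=-2202357 / 9061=-243.06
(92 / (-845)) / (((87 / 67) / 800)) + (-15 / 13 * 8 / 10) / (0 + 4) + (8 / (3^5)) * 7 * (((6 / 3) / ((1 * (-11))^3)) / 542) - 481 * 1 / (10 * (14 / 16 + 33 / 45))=-8059883983605193 / 82907845891299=-97.21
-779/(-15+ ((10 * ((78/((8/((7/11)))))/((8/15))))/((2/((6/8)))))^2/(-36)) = 6177357824/538173465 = 11.48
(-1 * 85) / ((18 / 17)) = -1445 / 18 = -80.28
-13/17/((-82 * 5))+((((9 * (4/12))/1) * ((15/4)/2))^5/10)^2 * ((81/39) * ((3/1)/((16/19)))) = 7305106161310473518567/3113335893524480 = 2346391.91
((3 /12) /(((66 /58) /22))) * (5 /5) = 29 /6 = 4.83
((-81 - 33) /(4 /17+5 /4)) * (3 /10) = -23.03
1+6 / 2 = 4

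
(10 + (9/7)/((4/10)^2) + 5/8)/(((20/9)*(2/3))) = 5643/448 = 12.60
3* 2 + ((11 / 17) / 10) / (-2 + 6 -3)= 1031 / 170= 6.06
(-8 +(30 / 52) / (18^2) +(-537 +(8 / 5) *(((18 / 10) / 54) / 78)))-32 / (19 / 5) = -738149713 / 1333800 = -553.42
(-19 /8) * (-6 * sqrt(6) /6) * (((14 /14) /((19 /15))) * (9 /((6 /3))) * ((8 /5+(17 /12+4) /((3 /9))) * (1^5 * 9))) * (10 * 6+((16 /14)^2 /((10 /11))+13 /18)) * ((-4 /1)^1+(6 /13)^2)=-377464617 * sqrt(6) /1183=-781568.65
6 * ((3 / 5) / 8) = 9 / 20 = 0.45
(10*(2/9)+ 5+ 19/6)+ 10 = 367/18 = 20.39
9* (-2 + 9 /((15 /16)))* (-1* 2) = -684 /5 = -136.80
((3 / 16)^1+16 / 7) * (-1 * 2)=-277 / 56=-4.95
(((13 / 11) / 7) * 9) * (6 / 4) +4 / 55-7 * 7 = -35919 / 770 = -46.65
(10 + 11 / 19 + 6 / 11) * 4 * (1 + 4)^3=1162500 / 209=5562.20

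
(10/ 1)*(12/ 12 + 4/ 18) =110/ 9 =12.22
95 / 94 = 1.01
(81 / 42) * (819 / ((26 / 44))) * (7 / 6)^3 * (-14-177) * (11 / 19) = -71343657 / 152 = -469366.16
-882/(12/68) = -4998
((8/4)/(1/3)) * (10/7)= 60/7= 8.57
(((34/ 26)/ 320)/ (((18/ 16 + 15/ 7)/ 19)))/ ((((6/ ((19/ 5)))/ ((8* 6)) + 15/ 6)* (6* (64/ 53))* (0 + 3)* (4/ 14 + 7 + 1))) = 0.00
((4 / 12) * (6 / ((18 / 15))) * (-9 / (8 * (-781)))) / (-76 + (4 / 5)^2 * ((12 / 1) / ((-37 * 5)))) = -69375 / 2197371616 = -0.00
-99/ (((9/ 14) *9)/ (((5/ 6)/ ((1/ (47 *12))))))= -72380/ 9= -8042.22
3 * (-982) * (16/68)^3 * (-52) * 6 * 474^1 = 27883395072/4913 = 5675431.52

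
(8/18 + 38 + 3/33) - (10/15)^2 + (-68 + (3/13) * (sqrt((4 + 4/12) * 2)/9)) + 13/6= -27.67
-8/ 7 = -1.14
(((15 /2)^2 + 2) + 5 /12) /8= 7.33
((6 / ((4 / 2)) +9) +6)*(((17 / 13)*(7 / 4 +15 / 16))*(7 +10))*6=335529 / 52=6452.48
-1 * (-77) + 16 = 93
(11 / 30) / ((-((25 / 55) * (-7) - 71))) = 121 / 24480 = 0.00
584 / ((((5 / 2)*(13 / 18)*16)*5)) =1314 / 325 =4.04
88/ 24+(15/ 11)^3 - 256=-997442/ 3993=-249.80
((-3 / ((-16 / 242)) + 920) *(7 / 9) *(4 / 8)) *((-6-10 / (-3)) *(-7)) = 378427 / 54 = 7007.91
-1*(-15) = 15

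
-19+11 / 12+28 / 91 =-2773 / 156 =-17.78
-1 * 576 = -576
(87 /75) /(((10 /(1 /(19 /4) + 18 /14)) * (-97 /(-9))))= 0.02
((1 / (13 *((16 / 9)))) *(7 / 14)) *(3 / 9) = 3 / 416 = 0.01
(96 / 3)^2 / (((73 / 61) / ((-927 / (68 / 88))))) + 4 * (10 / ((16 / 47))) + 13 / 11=-28022357701 / 27302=-1026384.80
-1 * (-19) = 19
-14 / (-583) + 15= 8759 / 583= 15.02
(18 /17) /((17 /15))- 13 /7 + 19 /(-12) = -60841 /24276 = -2.51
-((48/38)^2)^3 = -191102976/47045881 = -4.06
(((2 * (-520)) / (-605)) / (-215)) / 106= -104 / 1378795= -0.00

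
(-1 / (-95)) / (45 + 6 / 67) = 67 / 286995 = 0.00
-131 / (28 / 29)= -3799 / 28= -135.68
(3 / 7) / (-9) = -0.05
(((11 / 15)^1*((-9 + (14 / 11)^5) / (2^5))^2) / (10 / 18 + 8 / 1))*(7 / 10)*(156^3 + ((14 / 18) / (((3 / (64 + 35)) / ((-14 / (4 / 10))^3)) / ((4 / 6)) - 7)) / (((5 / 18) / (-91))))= 208326664146817034035841 / 29228092795166267904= 7127.62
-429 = -429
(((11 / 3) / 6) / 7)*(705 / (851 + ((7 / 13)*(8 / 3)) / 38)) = 58045 / 802606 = 0.07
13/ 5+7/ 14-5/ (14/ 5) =46/ 35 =1.31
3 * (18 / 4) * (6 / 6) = 27 / 2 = 13.50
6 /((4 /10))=15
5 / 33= 0.15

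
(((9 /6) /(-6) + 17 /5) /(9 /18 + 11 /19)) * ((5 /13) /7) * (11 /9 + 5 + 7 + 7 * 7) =5320 /533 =9.98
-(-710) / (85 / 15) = 2130 / 17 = 125.29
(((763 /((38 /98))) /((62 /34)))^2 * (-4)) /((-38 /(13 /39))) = 807921330482 /19774497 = 40856.73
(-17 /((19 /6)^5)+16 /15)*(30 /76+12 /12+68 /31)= 26513648968 /7292111555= 3.64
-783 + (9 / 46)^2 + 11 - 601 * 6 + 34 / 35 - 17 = -325418921 / 74060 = -4393.99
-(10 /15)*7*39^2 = -7098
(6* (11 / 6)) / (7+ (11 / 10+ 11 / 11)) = 110 / 91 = 1.21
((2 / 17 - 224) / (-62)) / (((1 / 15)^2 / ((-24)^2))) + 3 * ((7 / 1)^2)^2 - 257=474932.34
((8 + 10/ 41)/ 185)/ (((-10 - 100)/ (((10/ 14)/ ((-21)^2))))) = -169/ 257563845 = -0.00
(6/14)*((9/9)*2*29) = 24.86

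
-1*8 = -8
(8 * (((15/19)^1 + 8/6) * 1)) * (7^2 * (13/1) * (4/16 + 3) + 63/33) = 2005850/57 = 35190.35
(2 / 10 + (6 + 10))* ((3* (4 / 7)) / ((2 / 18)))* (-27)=-6748.46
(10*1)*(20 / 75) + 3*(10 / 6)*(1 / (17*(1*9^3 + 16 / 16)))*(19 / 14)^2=3892859 / 1459416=2.67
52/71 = 0.73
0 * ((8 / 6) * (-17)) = 0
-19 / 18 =-1.06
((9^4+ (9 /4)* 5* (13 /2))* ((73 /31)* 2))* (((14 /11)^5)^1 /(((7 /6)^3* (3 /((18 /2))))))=984141555264 /4992581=197120.80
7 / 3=2.33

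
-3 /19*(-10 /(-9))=-10 /57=-0.18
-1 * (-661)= 661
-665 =-665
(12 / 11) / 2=6 / 11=0.55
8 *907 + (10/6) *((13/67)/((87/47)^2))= 11039197049/1521369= 7256.09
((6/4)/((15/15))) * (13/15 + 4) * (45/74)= 657/148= 4.44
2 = 2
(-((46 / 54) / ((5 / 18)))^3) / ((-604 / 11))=267674 / 509625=0.53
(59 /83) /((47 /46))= 2714 /3901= 0.70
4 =4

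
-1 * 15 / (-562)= 15 / 562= 0.03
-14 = -14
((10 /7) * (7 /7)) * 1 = 10 /7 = 1.43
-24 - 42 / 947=-22770 / 947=-24.04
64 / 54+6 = 7.19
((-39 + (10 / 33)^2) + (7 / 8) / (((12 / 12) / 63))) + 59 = 655289 / 8712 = 75.22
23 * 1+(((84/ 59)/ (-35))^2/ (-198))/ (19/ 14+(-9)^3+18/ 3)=222441034587/ 9671349325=23.00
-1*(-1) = 1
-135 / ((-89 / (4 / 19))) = 540 / 1691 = 0.32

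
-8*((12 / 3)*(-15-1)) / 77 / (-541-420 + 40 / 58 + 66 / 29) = -14848 / 2139291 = -0.01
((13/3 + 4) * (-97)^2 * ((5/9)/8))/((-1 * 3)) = -1176125/648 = -1815.01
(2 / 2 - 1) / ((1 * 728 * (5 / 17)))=0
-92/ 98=-46/ 49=-0.94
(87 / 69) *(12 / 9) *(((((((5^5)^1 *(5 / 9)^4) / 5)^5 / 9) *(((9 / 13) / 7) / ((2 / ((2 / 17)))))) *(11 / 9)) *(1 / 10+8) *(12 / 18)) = 2321030478924512863159179687500 / 432581894698704583668381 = 5365528.49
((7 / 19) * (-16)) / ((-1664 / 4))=7 / 494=0.01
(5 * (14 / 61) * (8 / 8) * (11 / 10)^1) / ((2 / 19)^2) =27797 / 244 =113.92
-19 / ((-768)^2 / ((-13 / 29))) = 247 / 17104896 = 0.00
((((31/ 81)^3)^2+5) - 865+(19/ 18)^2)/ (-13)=74638102023935/ 1129718145924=66.07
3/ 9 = 1/ 3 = 0.33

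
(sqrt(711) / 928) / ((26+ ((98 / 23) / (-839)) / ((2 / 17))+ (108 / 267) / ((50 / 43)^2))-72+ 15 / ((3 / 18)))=1073395625 * sqrt(79) / 14694630445952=0.00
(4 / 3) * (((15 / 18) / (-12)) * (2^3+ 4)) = -10 / 9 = -1.11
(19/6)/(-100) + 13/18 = 1243/1800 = 0.69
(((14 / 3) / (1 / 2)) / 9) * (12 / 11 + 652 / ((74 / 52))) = 5233648 / 10989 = 476.26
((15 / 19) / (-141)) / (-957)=5 / 854601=0.00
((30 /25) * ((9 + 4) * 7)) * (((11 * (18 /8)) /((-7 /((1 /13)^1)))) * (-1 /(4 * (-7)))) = -297 /280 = -1.06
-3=-3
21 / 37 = 0.57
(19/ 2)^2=90.25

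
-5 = -5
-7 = -7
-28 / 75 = -0.37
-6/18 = -1/3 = -0.33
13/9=1.44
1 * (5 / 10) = 1 / 2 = 0.50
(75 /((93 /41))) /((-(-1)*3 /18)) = 6150 /31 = 198.39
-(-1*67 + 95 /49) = 3188 /49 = 65.06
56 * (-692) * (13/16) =-31486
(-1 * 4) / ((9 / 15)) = -20 / 3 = -6.67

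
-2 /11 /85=-2 /935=-0.00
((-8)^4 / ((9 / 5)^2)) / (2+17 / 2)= 204800 / 1701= 120.40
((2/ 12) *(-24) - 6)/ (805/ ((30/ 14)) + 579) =-15/ 1432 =-0.01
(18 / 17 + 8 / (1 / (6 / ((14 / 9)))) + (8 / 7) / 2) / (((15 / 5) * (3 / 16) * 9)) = 61856 / 9639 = 6.42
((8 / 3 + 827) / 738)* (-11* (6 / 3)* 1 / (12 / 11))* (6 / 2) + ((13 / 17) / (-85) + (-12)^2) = 486131471 / 6398460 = 75.98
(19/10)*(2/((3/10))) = 12.67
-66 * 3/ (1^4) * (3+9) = -2376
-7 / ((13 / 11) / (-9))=693 / 13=53.31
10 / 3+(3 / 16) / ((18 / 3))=323 / 96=3.36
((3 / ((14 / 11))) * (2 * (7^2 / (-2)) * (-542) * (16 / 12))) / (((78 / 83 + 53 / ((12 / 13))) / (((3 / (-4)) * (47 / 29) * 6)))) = -17582868072 / 1685567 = -10431.43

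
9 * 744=6696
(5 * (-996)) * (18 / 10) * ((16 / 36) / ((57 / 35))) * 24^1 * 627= -36812160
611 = 611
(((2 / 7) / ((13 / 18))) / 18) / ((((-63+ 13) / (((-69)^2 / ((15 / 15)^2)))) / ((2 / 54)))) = -529 / 6825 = -0.08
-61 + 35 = -26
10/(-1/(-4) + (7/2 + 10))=0.73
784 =784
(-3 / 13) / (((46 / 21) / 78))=-189 / 23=-8.22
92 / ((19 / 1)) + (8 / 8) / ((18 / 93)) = 1141 / 114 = 10.01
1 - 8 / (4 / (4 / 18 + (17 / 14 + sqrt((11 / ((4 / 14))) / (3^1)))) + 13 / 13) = 903539 / 265483 - 84672*sqrt(462) / 265483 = -3.45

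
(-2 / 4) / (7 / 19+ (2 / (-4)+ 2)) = -19 / 71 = -0.27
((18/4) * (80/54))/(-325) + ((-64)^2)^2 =3271557116/195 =16777215.98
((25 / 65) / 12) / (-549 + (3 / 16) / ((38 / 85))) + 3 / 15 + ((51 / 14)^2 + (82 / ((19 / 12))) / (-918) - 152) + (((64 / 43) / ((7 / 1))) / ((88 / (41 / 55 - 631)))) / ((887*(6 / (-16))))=-877806178458456758669 / 6334223952987070140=-138.58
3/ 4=0.75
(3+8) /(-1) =-11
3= 3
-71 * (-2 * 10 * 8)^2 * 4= -7270400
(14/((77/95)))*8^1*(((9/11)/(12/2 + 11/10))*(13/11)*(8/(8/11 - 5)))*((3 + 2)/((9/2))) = -15808000/403777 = -39.15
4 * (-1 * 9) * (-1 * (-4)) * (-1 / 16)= 9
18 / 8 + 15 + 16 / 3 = 271 / 12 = 22.58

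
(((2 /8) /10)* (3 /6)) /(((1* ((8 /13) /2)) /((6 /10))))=0.02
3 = 3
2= 2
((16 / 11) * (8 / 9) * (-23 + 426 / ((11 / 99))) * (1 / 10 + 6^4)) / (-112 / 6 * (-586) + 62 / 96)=50579835904 / 86639355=583.80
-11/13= -0.85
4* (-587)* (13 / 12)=-7631 / 3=-2543.67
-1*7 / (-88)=7 / 88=0.08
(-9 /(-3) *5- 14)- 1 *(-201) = 202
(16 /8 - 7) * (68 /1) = -340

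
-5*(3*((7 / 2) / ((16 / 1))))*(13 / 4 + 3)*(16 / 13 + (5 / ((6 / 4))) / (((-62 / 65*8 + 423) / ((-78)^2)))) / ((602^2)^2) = -823527375 / 105365622875991296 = -0.00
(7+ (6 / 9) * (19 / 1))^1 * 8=157.33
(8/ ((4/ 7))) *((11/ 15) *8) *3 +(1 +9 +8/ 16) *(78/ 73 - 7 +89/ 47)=3499657/ 17155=204.00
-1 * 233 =-233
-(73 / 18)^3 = -389017 / 5832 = -66.70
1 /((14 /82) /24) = 140.57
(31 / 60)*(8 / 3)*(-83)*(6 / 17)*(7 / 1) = -72044 / 255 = -282.53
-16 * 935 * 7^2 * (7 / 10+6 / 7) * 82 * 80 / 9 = -7487898880 / 9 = -831988764.44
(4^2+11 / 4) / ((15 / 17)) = 85 / 4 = 21.25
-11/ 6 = -1.83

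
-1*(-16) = 16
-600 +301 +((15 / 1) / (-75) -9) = -1541 / 5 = -308.20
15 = 15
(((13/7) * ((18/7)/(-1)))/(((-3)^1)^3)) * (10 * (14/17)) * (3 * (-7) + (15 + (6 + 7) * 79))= 530920/357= 1487.17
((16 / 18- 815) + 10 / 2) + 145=-5977 / 9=-664.11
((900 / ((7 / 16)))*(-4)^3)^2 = 849346560000 / 49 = 17333603265.31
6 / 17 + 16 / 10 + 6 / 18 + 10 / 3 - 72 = -66.38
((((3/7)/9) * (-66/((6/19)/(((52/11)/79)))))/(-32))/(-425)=-247/5640600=-0.00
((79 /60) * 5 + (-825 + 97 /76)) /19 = -46577 /1083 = -43.01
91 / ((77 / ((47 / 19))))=611 / 209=2.92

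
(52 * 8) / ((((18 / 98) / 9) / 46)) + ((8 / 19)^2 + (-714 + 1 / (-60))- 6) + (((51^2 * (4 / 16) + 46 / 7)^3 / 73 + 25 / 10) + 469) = 41817728446482881 / 8677515840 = 4819089.84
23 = 23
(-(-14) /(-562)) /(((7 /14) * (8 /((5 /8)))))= -35 /8992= -0.00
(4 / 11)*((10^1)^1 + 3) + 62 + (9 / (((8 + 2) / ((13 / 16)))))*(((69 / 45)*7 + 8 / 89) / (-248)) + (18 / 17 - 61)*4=-571469997357 / 3301971200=-173.07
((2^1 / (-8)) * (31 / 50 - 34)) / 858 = 1669 / 171600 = 0.01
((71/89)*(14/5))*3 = 2982/445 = 6.70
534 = 534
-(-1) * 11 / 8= 11 / 8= 1.38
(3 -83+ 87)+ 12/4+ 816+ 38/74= 30581/37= 826.51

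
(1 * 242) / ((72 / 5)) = 605 / 36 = 16.81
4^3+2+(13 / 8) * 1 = 541 / 8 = 67.62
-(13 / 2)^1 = -13 / 2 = -6.50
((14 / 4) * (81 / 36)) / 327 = 21 / 872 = 0.02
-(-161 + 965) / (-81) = 268 / 27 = 9.93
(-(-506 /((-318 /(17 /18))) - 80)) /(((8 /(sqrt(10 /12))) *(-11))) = -224659 *sqrt(30) /1511136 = -0.81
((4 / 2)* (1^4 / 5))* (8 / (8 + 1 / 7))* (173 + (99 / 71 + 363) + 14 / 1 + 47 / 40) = 7323386 / 33725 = 217.15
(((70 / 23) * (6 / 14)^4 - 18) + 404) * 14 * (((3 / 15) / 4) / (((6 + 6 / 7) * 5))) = 761491 / 96600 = 7.88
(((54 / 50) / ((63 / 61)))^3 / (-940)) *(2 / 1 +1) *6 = -55156383 / 2518906250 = -0.02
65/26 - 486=-967/2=-483.50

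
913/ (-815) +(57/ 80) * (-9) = -98227/ 13040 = -7.53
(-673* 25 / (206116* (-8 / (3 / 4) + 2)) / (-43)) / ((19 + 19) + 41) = -50475 / 18204577352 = -0.00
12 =12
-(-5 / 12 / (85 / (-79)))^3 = -0.06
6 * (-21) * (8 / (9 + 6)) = -336 / 5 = -67.20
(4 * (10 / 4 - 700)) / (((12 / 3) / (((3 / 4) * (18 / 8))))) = -37665 / 32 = -1177.03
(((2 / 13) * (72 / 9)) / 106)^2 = 64 / 474721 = 0.00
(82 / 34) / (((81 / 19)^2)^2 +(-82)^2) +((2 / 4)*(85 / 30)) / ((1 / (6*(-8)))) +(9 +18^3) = 90223492435786 / 15628527125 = 5773.00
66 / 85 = 0.78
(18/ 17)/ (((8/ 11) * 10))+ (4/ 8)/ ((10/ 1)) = 133/ 680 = 0.20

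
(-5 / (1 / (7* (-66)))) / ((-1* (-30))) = 77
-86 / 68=-43 / 34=-1.26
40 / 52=10 / 13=0.77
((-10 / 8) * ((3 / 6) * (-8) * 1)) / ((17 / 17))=5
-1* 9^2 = -81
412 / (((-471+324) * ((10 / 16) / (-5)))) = 22.42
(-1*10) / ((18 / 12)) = -6.67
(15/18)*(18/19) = 15/19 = 0.79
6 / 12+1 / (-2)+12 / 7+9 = 75 / 7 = 10.71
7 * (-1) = -7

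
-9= -9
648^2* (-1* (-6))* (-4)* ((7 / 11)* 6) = -38478475.64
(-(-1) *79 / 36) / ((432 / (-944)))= -4661 / 972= -4.80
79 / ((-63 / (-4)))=316 / 63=5.02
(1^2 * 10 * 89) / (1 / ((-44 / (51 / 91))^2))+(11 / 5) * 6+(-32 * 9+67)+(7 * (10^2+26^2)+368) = 71415197761 / 13005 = 5491364.69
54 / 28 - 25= -323 / 14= -23.07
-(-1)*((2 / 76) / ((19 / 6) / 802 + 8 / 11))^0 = 1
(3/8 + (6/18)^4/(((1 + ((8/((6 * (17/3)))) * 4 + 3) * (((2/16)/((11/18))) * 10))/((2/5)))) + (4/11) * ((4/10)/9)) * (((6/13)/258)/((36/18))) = 47311873/135036467280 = 0.00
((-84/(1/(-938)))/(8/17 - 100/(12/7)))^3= -64886881409350092288/25698491351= -2524929596.96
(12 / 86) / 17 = 6 / 731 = 0.01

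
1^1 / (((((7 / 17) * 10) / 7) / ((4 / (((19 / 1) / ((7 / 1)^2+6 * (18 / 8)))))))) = 425 / 19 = 22.37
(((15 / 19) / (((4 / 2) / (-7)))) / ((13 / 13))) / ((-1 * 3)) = 35 / 38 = 0.92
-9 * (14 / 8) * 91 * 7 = -40131 / 4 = -10032.75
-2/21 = -0.10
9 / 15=0.60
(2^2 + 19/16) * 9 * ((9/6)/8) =2241/256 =8.75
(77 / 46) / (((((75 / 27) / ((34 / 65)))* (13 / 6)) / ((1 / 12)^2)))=3927 / 3887000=0.00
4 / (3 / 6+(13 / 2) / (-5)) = -5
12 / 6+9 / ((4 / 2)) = 13 / 2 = 6.50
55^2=3025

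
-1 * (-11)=11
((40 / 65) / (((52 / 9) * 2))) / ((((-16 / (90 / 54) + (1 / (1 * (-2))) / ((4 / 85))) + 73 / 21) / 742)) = -5609520 / 2377661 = -2.36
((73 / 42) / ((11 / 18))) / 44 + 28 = 95083 / 3388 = 28.06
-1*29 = -29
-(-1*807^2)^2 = -424125260001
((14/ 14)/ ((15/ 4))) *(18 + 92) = 29.33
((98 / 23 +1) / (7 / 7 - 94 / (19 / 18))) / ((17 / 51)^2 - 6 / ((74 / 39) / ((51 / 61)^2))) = 149930253 / 5267929016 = 0.03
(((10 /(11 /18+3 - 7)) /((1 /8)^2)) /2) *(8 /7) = -46080 /427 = -107.92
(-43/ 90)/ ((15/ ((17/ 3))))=-731/ 4050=-0.18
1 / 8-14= -111 / 8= -13.88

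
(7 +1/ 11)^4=2528.18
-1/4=-0.25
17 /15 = 1.13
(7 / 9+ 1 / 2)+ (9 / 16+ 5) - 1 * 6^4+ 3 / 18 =-185615 / 144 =-1288.99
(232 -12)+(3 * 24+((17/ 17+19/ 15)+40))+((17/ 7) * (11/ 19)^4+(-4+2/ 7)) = 4526914723/ 13683705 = 330.83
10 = 10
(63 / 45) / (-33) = -0.04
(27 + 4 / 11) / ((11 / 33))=903 / 11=82.09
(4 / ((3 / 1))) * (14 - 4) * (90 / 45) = 80 / 3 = 26.67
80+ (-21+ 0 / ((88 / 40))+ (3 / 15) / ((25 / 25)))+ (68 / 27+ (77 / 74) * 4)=65.88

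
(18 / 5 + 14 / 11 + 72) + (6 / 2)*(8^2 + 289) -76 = 58293 / 55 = 1059.87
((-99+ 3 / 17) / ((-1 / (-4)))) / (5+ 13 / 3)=-720 / 17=-42.35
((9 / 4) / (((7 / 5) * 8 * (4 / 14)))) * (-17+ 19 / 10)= -1359 / 128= -10.62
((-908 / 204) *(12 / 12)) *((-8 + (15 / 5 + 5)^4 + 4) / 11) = -28148 / 17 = -1655.76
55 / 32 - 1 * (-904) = 28983 / 32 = 905.72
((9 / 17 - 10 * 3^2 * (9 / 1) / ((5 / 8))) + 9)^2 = 478296900 / 289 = 1655006.57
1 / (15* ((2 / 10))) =1 / 3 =0.33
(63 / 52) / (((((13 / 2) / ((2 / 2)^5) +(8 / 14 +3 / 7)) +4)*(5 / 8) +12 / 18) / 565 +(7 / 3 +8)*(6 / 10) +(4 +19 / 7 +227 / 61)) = 182388780 / 2506467431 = 0.07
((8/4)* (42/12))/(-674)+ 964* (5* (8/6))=12994699/2022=6426.66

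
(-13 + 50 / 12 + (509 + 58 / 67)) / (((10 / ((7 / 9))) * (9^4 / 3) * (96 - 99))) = -281981 / 47475396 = -0.01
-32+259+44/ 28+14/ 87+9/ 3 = 141125/ 609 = 231.73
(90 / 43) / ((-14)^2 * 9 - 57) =30 / 24467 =0.00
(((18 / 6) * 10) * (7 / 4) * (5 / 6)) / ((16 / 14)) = 1225 / 32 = 38.28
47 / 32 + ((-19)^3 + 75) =-217041 / 32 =-6782.53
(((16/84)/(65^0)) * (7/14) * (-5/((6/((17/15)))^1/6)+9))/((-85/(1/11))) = -4/11781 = -0.00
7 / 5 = 1.40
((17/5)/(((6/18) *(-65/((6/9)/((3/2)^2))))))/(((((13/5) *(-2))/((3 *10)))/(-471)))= -21352/169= -126.34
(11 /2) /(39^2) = 11 /3042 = 0.00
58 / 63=0.92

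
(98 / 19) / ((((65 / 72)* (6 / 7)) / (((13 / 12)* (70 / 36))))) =2401 / 171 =14.04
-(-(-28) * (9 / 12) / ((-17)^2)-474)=136965 / 289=473.93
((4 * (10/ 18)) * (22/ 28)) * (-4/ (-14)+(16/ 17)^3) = 4234780/ 2166633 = 1.95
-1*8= -8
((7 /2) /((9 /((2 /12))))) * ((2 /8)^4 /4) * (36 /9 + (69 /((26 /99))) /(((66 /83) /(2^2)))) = 120631 /1437696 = 0.08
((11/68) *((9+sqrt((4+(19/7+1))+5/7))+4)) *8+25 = 22 *sqrt(413)/119+711/17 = 45.58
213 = 213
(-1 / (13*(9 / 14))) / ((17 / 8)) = -112 / 1989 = -0.06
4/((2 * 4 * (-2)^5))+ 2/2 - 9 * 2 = -1089/64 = -17.02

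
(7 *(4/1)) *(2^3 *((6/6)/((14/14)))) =224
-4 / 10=-2 / 5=-0.40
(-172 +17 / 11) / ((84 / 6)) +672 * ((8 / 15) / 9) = 191593 / 6930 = 27.65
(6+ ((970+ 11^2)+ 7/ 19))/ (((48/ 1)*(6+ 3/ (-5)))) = 4.23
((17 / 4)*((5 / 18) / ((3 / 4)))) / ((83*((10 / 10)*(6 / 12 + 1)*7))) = 85 / 47061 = 0.00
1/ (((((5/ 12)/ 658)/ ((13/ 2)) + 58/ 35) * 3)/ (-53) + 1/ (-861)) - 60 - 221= -15438614923/ 52957223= -291.53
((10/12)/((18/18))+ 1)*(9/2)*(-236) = -1947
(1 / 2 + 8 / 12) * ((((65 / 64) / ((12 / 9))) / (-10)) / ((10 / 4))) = -91 / 2560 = -0.04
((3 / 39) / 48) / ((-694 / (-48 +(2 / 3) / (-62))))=4465 / 40274208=0.00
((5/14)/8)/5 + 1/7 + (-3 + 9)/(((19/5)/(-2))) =-6397/2128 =-3.01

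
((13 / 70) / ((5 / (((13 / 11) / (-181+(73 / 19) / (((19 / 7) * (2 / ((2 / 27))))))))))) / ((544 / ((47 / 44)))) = -77420421 / 162530935705600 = -0.00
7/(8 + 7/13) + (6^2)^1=4087/111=36.82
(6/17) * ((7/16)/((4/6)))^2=1323/8704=0.15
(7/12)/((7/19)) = 19/12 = 1.58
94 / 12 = 47 / 6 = 7.83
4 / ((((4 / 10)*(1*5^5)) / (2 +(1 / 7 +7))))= 0.03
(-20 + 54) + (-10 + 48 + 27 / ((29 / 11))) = 2385 / 29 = 82.24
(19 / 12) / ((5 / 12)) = 19 / 5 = 3.80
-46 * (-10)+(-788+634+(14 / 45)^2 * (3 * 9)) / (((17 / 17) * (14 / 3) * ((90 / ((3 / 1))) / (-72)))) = 67232 / 125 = 537.86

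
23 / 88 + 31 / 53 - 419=-1950269 / 4664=-418.15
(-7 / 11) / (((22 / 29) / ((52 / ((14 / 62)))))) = -193.17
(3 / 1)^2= 9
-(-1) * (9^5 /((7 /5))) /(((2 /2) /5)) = 1476225 /7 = 210889.29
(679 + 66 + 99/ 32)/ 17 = 23939/ 544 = 44.01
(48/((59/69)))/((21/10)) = 11040/413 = 26.73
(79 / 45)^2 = 6241 / 2025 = 3.08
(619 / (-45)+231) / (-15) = -9776 / 675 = -14.48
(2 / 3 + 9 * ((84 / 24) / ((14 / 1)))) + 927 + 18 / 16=22345 / 24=931.04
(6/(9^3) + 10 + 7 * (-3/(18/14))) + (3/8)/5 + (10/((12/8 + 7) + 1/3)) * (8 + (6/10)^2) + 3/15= 1758781/515160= 3.41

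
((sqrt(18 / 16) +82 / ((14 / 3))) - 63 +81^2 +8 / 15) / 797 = 3 * sqrt(2) / 3188 +684191 / 83685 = 8.18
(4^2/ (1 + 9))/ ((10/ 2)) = 8/ 25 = 0.32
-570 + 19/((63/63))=-551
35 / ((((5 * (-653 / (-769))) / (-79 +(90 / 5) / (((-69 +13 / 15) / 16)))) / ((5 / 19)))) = -163524005 / 905711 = -180.55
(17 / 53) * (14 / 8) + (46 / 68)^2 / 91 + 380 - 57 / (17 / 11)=343.68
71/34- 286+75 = -208.91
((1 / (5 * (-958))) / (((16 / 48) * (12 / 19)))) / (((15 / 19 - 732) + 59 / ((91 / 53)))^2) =-56799379 / 27813873091100000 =-0.00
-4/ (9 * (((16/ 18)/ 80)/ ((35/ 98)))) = -100/ 7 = -14.29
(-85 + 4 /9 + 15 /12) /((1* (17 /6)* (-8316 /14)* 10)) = 2999 /605880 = 0.00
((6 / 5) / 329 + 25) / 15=41131 / 24675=1.67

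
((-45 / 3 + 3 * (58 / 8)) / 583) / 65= 27 / 151580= 0.00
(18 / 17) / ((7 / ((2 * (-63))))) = -324 / 17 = -19.06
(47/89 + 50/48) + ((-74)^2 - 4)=11691545/2136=5473.57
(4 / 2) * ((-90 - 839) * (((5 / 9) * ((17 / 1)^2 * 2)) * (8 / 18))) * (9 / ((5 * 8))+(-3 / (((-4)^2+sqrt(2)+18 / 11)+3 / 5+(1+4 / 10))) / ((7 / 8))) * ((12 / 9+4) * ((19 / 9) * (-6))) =6320515266560 * sqrt(2) / 39475107+11664550101184 / 13158369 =1112909.17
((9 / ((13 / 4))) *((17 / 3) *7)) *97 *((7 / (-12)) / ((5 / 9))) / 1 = -727209 / 65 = -11187.83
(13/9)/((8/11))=143/72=1.99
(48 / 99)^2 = 256 / 1089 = 0.24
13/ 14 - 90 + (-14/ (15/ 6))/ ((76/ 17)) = -120131/ 1330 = -90.32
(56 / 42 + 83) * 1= 253 / 3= 84.33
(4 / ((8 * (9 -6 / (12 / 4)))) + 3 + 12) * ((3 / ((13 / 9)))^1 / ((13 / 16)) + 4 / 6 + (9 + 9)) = 1135180 / 3549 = 319.86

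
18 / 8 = 9 / 4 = 2.25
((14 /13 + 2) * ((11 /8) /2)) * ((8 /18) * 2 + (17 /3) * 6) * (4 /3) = 34540 /351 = 98.40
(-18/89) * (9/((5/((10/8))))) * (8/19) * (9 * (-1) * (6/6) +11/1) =-648/1691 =-0.38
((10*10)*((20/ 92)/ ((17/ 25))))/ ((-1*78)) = -0.41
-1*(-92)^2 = -8464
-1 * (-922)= 922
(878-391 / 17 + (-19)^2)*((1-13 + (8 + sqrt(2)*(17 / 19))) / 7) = -4864 / 7 + 1088*sqrt(2) / 7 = -475.05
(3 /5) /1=3 /5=0.60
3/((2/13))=39/2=19.50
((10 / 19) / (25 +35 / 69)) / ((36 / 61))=1403 / 40128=0.03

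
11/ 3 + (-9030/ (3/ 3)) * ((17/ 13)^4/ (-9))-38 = 82818809/ 28561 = 2899.72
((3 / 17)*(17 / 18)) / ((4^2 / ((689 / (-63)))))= -689 / 6048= -0.11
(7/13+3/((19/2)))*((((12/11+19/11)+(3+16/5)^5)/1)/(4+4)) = 8308587512/8490625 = 978.56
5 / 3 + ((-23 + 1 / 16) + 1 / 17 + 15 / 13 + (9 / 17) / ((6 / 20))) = -194057 / 10608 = -18.29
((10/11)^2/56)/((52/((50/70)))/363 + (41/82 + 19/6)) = 375/98266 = 0.00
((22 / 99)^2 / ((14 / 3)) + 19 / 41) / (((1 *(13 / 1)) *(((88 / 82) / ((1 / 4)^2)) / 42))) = 0.09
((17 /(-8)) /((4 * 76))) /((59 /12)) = -51 /35872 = -0.00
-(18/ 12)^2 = -9/ 4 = -2.25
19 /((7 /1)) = 19 /7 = 2.71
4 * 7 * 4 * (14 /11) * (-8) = -12544 /11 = -1140.36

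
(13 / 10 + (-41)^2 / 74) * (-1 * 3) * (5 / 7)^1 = -13329 / 259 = -51.46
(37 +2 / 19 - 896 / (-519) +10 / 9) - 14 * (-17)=277.94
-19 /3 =-6.33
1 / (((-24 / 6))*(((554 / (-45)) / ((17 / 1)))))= 765 / 2216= 0.35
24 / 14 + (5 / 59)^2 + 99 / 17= 3125432 / 414239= 7.54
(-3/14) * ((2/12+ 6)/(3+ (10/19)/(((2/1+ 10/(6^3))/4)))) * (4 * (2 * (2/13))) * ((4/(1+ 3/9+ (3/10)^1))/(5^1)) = -382432/1934177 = -0.20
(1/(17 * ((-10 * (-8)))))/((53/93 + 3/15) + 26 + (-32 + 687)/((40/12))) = 0.00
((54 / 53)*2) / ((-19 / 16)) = -1728 / 1007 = -1.72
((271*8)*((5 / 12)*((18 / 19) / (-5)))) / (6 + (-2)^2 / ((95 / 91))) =-8130 / 467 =-17.41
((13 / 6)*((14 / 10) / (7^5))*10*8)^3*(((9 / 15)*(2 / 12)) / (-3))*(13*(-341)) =2493261056 / 5605721316405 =0.00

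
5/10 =1/2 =0.50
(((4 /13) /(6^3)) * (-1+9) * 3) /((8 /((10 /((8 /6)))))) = 5 /156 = 0.03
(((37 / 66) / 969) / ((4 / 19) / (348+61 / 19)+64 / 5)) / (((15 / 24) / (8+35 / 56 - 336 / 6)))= -93575479 / 27314241768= -0.00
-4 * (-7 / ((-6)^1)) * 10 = -140 / 3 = -46.67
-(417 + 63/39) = -5442/13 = -418.62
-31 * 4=-124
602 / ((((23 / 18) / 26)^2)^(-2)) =84232141 / 23985756288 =0.00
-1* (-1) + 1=2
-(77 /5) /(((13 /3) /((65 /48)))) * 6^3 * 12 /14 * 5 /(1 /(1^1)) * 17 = -75735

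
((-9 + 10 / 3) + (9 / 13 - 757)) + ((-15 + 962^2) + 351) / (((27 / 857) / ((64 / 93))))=660078485591 / 32643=20221134.26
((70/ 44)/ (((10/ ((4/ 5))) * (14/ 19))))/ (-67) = -19/ 7370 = -0.00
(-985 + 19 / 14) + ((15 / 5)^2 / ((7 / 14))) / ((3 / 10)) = -12931 / 14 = -923.64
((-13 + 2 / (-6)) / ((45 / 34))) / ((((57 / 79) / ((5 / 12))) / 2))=-53720 / 4617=-11.64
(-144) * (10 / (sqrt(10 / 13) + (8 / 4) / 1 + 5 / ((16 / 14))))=-7637760 / 33173 + 92160 * sqrt(130) / 33173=-198.56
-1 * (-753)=753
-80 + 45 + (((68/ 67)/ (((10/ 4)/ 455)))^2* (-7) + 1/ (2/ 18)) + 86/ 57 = -61119251668/ 255873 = -238865.58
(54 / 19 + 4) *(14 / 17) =1820 / 323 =5.63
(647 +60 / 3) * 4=2668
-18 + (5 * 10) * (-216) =-10818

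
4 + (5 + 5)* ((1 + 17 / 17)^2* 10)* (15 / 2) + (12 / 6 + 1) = 3007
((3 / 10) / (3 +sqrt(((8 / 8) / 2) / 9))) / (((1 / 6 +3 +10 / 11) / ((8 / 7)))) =42768 / 1515815 - 2376 * sqrt(2) / 1515815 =0.03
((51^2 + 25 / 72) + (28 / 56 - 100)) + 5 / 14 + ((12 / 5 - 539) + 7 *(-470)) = -3337477 / 2520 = -1324.40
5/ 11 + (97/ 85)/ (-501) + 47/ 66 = 1.16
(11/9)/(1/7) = 77/9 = 8.56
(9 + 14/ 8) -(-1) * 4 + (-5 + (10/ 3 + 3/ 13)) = 2077/ 156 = 13.31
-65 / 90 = -13 / 18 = -0.72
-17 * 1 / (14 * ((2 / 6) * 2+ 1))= -51 / 70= -0.73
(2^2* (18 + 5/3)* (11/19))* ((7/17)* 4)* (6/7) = 20768/323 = 64.30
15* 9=135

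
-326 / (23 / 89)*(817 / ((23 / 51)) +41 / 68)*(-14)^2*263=-1059754083733982 / 8993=-117842108721.67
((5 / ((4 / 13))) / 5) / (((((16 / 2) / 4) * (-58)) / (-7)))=91 / 464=0.20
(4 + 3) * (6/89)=42/89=0.47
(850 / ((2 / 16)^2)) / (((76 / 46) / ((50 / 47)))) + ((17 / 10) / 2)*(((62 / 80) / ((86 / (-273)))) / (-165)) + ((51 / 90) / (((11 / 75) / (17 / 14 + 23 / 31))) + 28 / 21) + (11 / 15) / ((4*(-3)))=231222313258059553 / 6599405736000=35036.84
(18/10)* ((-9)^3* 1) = -6561/5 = -1312.20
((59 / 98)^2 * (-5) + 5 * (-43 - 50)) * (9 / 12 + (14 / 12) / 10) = -11656489 / 28812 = -404.57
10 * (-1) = -10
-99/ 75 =-1.32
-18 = -18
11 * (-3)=-33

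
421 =421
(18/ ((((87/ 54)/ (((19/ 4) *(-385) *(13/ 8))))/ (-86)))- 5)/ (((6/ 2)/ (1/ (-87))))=-331215305/ 30276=-10939.86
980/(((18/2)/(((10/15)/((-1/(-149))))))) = 10816.30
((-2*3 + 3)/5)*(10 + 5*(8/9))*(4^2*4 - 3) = -1586/3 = -528.67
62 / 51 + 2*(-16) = -1570 / 51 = -30.78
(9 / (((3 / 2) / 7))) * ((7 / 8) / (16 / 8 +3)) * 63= 9261 / 20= 463.05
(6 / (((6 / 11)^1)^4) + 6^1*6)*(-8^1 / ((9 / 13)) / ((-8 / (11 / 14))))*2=3205631 / 13608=235.57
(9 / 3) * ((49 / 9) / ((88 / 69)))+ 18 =2711 / 88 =30.81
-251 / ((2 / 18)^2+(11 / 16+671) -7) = -325296 / 861451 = -0.38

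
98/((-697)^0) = 98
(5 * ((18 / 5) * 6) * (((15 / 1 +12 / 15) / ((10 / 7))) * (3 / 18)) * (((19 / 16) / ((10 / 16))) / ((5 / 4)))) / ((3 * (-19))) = -3318 / 625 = -5.31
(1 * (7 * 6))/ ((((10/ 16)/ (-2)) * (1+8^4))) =-672/ 20485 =-0.03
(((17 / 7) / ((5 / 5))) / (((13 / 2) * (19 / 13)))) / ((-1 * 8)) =-0.03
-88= -88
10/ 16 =5/ 8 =0.62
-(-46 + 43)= 3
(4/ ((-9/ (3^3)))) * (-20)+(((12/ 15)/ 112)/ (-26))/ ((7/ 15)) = 1223037/ 5096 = 240.00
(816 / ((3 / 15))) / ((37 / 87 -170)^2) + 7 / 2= 1585320103 / 435302018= 3.64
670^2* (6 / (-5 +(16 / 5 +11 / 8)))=-107736000 / 17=-6337411.76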